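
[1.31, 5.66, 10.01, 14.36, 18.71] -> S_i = 1.31 + 4.35*i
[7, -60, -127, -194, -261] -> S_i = 7 + -67*i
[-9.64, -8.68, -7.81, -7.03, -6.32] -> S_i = -9.64*0.90^i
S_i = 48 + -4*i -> [48, 44, 40, 36, 32]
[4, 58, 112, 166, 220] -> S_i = 4 + 54*i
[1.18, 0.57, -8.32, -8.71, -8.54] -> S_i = Random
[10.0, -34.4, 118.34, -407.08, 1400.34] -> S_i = 10.00*(-3.44)^i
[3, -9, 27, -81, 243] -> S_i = 3*-3^i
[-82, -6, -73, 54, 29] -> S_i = Random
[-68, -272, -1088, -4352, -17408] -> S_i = -68*4^i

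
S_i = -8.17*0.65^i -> [-8.17, -5.31, -3.45, -2.24, -1.46]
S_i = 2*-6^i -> [2, -12, 72, -432, 2592]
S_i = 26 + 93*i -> [26, 119, 212, 305, 398]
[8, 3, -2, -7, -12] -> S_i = 8 + -5*i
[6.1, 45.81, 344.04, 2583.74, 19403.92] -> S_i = 6.10*7.51^i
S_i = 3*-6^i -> [3, -18, 108, -648, 3888]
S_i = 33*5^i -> [33, 165, 825, 4125, 20625]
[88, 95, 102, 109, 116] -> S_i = 88 + 7*i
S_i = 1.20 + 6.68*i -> [1.2, 7.88, 14.56, 21.24, 27.92]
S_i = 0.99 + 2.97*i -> [0.99, 3.96, 6.93, 9.9, 12.87]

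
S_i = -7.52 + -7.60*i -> [-7.52, -15.12, -22.72, -30.32, -37.92]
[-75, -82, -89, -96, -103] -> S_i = -75 + -7*i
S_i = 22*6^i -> [22, 132, 792, 4752, 28512]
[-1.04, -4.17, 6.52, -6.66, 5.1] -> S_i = Random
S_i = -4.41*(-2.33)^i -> [-4.41, 10.28, -23.94, 55.78, -129.98]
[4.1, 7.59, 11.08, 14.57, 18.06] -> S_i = 4.10 + 3.49*i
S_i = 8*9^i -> [8, 72, 648, 5832, 52488]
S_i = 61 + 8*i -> [61, 69, 77, 85, 93]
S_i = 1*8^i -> [1, 8, 64, 512, 4096]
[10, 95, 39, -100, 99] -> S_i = Random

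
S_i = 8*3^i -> [8, 24, 72, 216, 648]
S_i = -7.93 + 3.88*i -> [-7.93, -4.05, -0.17, 3.71, 7.59]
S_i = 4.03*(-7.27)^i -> [4.03, -29.3, 213.0, -1548.49, 11257.52]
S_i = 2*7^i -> [2, 14, 98, 686, 4802]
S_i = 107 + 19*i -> [107, 126, 145, 164, 183]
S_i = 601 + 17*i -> [601, 618, 635, 652, 669]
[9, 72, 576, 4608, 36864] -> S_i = 9*8^i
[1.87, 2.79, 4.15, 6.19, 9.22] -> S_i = 1.87*1.49^i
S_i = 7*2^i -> [7, 14, 28, 56, 112]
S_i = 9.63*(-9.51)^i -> [9.63, -91.58, 870.94, -8282.62, 78767.73]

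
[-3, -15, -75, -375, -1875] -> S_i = -3*5^i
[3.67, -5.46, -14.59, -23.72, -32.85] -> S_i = 3.67 + -9.13*i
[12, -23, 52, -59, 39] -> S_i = Random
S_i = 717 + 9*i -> [717, 726, 735, 744, 753]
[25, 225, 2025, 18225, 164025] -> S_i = 25*9^i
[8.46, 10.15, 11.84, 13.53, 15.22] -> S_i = 8.46 + 1.69*i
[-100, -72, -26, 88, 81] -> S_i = Random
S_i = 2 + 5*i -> [2, 7, 12, 17, 22]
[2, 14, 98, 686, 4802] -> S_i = 2*7^i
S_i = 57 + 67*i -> [57, 124, 191, 258, 325]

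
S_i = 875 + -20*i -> [875, 855, 835, 815, 795]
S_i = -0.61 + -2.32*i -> [-0.61, -2.93, -5.25, -7.57, -9.89]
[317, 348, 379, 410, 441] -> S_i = 317 + 31*i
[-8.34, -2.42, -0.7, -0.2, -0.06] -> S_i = -8.34*0.29^i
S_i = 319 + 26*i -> [319, 345, 371, 397, 423]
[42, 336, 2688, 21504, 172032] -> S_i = 42*8^i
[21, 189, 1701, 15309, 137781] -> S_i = 21*9^i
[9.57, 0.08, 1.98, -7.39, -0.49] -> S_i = Random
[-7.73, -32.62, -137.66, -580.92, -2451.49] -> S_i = -7.73*4.22^i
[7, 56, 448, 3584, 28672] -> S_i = 7*8^i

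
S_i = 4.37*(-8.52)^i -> [4.37, -37.23, 317.22, -2702.71, 23027.13]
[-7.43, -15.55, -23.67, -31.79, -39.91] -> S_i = -7.43 + -8.12*i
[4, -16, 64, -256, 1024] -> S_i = 4*-4^i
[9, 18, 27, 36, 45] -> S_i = 9 + 9*i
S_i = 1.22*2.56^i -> [1.22, 3.12, 8.0, 20.47, 52.4]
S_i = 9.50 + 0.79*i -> [9.5, 10.29, 11.08, 11.87, 12.66]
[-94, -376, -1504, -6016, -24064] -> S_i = -94*4^i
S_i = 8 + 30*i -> [8, 38, 68, 98, 128]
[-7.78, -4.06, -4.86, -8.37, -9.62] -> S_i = Random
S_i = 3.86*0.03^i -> [3.86, 0.12, 0.0, 0.0, 0.0]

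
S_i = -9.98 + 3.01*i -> [-9.98, -6.97, -3.96, -0.95, 2.06]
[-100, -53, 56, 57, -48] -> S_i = Random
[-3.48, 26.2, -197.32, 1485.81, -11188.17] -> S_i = -3.48*(-7.53)^i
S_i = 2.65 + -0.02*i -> [2.65, 2.63, 2.61, 2.59, 2.57]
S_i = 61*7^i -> [61, 427, 2989, 20923, 146461]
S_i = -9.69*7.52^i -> [-9.69, -72.87, -547.97, -4120.76, -30988.11]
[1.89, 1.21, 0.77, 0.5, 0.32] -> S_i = 1.89*0.64^i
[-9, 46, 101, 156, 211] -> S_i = -9 + 55*i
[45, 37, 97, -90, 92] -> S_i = Random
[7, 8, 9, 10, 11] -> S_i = 7 + 1*i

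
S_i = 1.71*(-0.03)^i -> [1.71, -0.05, 0.0, -0.0, 0.0]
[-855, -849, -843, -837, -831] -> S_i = -855 + 6*i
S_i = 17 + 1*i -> [17, 18, 19, 20, 21]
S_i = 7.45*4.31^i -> [7.45, 32.11, 138.39, 596.47, 2570.78]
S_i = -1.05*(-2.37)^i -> [-1.05, 2.49, -5.9, 13.98, -33.13]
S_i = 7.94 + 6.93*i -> [7.94, 14.87, 21.8, 28.73, 35.66]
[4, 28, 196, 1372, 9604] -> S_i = 4*7^i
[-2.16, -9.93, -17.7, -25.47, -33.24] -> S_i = -2.16 + -7.77*i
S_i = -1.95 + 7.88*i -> [-1.95, 5.93, 13.81, 21.69, 29.57]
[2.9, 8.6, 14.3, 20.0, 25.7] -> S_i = 2.90 + 5.70*i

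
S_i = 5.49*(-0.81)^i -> [5.49, -4.45, 3.6, -2.92, 2.36]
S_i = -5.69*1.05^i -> [-5.69, -5.97, -6.27, -6.59, -6.92]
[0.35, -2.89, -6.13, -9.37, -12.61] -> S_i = 0.35 + -3.24*i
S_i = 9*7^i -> [9, 63, 441, 3087, 21609]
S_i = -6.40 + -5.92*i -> [-6.4, -12.32, -18.24, -24.16, -30.08]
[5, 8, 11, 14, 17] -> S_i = 5 + 3*i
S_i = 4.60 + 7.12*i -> [4.6, 11.72, 18.84, 25.96, 33.08]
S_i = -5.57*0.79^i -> [-5.57, -4.4, -3.48, -2.75, -2.17]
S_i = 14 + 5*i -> [14, 19, 24, 29, 34]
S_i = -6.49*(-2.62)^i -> [-6.49, 17.0, -44.55, 116.72, -305.81]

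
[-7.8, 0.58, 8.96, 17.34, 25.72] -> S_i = -7.80 + 8.38*i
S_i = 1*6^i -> [1, 6, 36, 216, 1296]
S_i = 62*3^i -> [62, 186, 558, 1674, 5022]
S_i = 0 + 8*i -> [0, 8, 16, 24, 32]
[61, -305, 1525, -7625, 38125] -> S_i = 61*-5^i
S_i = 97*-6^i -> [97, -582, 3492, -20952, 125712]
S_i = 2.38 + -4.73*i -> [2.38, -2.35, -7.08, -11.81, -16.54]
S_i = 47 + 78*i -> [47, 125, 203, 281, 359]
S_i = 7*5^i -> [7, 35, 175, 875, 4375]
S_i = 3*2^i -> [3, 6, 12, 24, 48]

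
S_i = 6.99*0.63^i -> [6.99, 4.4, 2.77, 1.75, 1.1]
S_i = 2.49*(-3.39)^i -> [2.49, -8.44, 28.62, -97.01, 328.85]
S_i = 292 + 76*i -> [292, 368, 444, 520, 596]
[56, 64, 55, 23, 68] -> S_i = Random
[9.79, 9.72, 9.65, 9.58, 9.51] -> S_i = 9.79 + -0.07*i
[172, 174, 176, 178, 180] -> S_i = 172 + 2*i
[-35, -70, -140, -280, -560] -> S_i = -35*2^i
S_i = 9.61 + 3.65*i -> [9.61, 13.26, 16.91, 20.56, 24.21]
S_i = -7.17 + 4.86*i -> [-7.17, -2.31, 2.55, 7.41, 12.27]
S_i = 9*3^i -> [9, 27, 81, 243, 729]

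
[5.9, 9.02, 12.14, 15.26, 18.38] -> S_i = 5.90 + 3.12*i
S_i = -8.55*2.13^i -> [-8.55, -18.21, -38.79, -82.62, -175.99]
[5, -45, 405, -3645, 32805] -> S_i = 5*-9^i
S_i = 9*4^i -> [9, 36, 144, 576, 2304]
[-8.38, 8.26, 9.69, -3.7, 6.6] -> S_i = Random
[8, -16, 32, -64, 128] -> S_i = 8*-2^i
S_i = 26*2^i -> [26, 52, 104, 208, 416]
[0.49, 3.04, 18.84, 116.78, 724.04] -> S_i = 0.49*6.20^i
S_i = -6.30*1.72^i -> [-6.3, -10.84, -18.64, -32.06, -55.14]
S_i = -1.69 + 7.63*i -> [-1.69, 5.94, 13.57, 21.2, 28.83]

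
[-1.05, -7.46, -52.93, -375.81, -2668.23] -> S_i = -1.05*7.10^i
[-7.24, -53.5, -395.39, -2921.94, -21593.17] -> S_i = -7.24*7.39^i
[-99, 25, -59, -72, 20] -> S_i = Random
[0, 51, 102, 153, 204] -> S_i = 0 + 51*i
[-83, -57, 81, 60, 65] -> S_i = Random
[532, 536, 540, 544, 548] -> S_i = 532 + 4*i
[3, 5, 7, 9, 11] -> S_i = 3 + 2*i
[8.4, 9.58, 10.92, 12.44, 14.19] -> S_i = 8.40*1.14^i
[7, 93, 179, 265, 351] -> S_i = 7 + 86*i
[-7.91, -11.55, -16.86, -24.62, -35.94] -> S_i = -7.91*1.46^i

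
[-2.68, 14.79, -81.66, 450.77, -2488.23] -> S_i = -2.68*(-5.52)^i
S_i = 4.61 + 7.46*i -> [4.61, 12.07, 19.53, 26.99, 34.45]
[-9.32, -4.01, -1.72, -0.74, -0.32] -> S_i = -9.32*0.43^i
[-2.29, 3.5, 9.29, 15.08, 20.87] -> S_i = -2.29 + 5.79*i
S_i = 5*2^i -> [5, 10, 20, 40, 80]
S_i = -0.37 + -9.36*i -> [-0.37, -9.73, -19.09, -28.45, -37.81]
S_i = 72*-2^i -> [72, -144, 288, -576, 1152]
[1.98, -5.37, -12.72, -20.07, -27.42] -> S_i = 1.98 + -7.35*i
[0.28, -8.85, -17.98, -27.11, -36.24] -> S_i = 0.28 + -9.13*i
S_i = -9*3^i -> [-9, -27, -81, -243, -729]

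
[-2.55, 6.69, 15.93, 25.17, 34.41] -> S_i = -2.55 + 9.24*i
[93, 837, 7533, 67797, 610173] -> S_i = 93*9^i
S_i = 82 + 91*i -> [82, 173, 264, 355, 446]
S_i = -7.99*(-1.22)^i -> [-7.99, 9.75, -11.89, 14.51, -17.7]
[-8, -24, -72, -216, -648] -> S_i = -8*3^i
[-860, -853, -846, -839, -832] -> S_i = -860 + 7*i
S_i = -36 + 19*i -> [-36, -17, 2, 21, 40]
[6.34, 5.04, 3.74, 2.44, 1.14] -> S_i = 6.34 + -1.30*i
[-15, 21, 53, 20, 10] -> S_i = Random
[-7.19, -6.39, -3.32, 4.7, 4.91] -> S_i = Random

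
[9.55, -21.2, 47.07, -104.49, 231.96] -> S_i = 9.55*(-2.22)^i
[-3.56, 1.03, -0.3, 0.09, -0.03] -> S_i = -3.56*(-0.29)^i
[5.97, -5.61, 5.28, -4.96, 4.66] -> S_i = 5.97*(-0.94)^i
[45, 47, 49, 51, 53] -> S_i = 45 + 2*i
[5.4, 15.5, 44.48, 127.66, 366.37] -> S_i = 5.40*2.87^i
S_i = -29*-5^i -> [-29, 145, -725, 3625, -18125]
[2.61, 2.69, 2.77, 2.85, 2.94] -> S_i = 2.61*1.03^i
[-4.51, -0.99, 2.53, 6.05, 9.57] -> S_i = -4.51 + 3.52*i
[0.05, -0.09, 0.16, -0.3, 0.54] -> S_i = 0.05*(-1.81)^i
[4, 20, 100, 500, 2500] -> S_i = 4*5^i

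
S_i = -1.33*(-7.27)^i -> [-1.33, 9.67, -70.29, 511.04, -3715.26]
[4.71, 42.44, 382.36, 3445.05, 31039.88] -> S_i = 4.71*9.01^i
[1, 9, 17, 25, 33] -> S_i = 1 + 8*i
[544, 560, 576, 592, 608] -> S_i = 544 + 16*i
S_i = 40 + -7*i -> [40, 33, 26, 19, 12]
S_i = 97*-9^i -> [97, -873, 7857, -70713, 636417]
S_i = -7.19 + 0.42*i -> [-7.19, -6.77, -6.35, -5.93, -5.51]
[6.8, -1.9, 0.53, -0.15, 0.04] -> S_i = 6.80*(-0.28)^i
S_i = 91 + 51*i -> [91, 142, 193, 244, 295]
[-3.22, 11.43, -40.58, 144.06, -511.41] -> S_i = -3.22*(-3.55)^i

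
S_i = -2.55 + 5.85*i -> [-2.55, 3.3, 9.15, 15.0, 20.85]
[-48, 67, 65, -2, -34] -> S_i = Random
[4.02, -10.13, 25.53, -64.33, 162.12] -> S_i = 4.02*(-2.52)^i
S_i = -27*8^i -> [-27, -216, -1728, -13824, -110592]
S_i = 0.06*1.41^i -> [0.06, 0.08, 0.12, 0.17, 0.24]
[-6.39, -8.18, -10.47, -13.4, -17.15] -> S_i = -6.39*1.28^i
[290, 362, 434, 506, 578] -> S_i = 290 + 72*i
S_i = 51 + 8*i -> [51, 59, 67, 75, 83]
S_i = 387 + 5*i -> [387, 392, 397, 402, 407]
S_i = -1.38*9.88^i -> [-1.38, -13.63, -134.71, -1330.91, -13149.43]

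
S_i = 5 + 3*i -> [5, 8, 11, 14, 17]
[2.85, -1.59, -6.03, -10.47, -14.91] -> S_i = 2.85 + -4.44*i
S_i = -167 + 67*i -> [-167, -100, -33, 34, 101]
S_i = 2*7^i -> [2, 14, 98, 686, 4802]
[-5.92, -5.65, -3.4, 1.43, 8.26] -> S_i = Random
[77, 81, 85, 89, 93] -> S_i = 77 + 4*i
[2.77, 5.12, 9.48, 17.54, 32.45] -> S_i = 2.77*1.85^i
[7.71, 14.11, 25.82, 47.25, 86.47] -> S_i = 7.71*1.83^i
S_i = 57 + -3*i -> [57, 54, 51, 48, 45]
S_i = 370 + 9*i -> [370, 379, 388, 397, 406]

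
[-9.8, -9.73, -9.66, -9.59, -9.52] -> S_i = -9.80 + 0.07*i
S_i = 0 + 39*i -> [0, 39, 78, 117, 156]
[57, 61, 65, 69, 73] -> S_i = 57 + 4*i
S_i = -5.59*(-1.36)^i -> [-5.59, 7.6, -10.34, 14.06, -19.12]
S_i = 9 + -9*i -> [9, 0, -9, -18, -27]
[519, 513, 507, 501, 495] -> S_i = 519 + -6*i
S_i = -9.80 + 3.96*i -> [-9.8, -5.84, -1.88, 2.08, 6.04]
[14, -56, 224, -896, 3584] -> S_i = 14*-4^i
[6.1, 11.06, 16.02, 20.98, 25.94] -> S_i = 6.10 + 4.96*i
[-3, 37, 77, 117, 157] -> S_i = -3 + 40*i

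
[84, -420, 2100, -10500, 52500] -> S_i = 84*-5^i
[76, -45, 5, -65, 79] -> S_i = Random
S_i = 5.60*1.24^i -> [5.6, 6.94, 8.61, 10.68, 13.24]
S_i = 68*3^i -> [68, 204, 612, 1836, 5508]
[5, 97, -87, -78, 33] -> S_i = Random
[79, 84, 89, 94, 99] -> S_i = 79 + 5*i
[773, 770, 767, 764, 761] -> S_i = 773 + -3*i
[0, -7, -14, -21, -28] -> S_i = 0 + -7*i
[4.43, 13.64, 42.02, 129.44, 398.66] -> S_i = 4.43*3.08^i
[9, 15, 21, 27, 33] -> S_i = 9 + 6*i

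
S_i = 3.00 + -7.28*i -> [3.0, -4.28, -11.56, -18.84, -26.12]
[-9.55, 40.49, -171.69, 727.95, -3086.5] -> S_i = -9.55*(-4.24)^i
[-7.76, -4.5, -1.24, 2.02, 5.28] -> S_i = -7.76 + 3.26*i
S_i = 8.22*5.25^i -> [8.22, 43.16, 226.56, 1189.46, 6244.66]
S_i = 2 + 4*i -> [2, 6, 10, 14, 18]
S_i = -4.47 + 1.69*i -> [-4.47, -2.78, -1.09, 0.6, 2.29]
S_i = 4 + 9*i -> [4, 13, 22, 31, 40]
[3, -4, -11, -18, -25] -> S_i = 3 + -7*i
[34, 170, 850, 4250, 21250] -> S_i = 34*5^i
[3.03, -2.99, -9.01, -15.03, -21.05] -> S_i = 3.03 + -6.02*i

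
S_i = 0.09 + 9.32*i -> [0.09, 9.41, 18.73, 28.05, 37.37]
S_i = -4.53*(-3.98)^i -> [-4.53, 18.03, -71.76, 285.59, -1136.66]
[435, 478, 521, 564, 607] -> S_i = 435 + 43*i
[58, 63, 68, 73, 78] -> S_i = 58 + 5*i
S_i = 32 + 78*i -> [32, 110, 188, 266, 344]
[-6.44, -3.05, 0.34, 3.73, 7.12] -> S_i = -6.44 + 3.39*i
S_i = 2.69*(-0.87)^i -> [2.69, -2.34, 2.04, -1.77, 1.54]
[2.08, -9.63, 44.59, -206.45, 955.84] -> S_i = 2.08*(-4.63)^i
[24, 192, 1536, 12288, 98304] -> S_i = 24*8^i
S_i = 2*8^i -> [2, 16, 128, 1024, 8192]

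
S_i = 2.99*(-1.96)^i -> [2.99, -5.86, 11.49, -22.51, 44.13]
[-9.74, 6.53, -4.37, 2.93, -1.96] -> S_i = -9.74*(-0.67)^i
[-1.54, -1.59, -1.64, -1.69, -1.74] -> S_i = -1.54 + -0.05*i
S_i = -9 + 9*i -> [-9, 0, 9, 18, 27]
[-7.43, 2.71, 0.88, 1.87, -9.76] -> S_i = Random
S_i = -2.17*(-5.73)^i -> [-2.17, 12.43, -71.25, 408.25, -2339.26]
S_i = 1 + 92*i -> [1, 93, 185, 277, 369]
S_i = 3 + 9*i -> [3, 12, 21, 30, 39]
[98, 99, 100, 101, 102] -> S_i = 98 + 1*i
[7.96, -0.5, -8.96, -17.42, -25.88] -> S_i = 7.96 + -8.46*i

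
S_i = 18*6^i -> [18, 108, 648, 3888, 23328]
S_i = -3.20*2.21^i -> [-3.2, -7.07, -15.63, -34.54, -76.33]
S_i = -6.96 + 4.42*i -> [-6.96, -2.54, 1.88, 6.3, 10.72]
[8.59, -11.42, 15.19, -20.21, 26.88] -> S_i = 8.59*(-1.33)^i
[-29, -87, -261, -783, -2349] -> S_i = -29*3^i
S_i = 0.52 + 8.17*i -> [0.52, 8.69, 16.86, 25.03, 33.2]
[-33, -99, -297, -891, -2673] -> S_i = -33*3^i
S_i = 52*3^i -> [52, 156, 468, 1404, 4212]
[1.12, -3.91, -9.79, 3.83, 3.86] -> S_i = Random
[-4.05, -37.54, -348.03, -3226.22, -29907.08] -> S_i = -4.05*9.27^i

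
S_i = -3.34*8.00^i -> [-3.34, -26.72, -213.76, -1710.08, -13680.64]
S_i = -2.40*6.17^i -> [-2.4, -14.81, -91.37, -563.72, -3478.18]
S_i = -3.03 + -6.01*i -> [-3.03, -9.04, -15.05, -21.06, -27.07]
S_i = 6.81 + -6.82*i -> [6.81, -0.01, -6.83, -13.65, -20.47]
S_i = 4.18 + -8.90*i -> [4.18, -4.72, -13.62, -22.52, -31.42]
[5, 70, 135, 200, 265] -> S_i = 5 + 65*i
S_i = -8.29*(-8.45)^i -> [-8.29, 70.05, -591.93, 5001.78, -42265.05]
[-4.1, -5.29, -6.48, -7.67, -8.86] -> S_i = -4.10 + -1.19*i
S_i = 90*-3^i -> [90, -270, 810, -2430, 7290]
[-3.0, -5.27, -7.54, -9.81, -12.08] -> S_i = -3.00 + -2.27*i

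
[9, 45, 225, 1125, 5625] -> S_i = 9*5^i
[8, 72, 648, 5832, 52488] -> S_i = 8*9^i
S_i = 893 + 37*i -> [893, 930, 967, 1004, 1041]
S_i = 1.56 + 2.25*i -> [1.56, 3.81, 6.06, 8.31, 10.56]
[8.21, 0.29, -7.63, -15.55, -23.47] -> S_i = 8.21 + -7.92*i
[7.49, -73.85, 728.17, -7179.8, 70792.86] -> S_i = 7.49*(-9.86)^i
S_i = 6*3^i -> [6, 18, 54, 162, 486]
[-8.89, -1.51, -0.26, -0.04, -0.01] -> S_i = -8.89*0.17^i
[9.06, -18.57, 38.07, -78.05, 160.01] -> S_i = 9.06*(-2.05)^i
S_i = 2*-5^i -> [2, -10, 50, -250, 1250]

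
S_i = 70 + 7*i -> [70, 77, 84, 91, 98]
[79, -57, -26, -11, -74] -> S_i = Random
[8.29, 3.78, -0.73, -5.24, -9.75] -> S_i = 8.29 + -4.51*i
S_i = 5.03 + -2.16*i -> [5.03, 2.87, 0.71, -1.45, -3.61]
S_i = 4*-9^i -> [4, -36, 324, -2916, 26244]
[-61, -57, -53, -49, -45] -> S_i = -61 + 4*i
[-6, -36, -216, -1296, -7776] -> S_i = -6*6^i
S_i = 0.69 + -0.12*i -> [0.69, 0.57, 0.45, 0.33, 0.21]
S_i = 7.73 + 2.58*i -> [7.73, 10.31, 12.89, 15.47, 18.05]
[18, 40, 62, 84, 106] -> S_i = 18 + 22*i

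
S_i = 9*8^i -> [9, 72, 576, 4608, 36864]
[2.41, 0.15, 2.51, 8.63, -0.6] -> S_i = Random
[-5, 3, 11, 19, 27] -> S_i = -5 + 8*i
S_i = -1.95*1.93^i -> [-1.95, -3.76, -7.26, -14.02, -27.06]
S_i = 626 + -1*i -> [626, 625, 624, 623, 622]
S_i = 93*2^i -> [93, 186, 372, 744, 1488]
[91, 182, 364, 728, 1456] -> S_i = 91*2^i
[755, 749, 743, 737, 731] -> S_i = 755 + -6*i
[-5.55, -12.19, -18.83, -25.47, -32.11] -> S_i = -5.55 + -6.64*i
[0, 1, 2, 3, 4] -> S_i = 0 + 1*i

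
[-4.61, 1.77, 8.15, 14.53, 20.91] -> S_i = -4.61 + 6.38*i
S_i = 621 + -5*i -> [621, 616, 611, 606, 601]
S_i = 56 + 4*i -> [56, 60, 64, 68, 72]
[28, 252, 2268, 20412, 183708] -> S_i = 28*9^i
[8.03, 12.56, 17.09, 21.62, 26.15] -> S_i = 8.03 + 4.53*i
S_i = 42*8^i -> [42, 336, 2688, 21504, 172032]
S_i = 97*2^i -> [97, 194, 388, 776, 1552]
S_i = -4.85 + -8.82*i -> [-4.85, -13.67, -22.49, -31.31, -40.13]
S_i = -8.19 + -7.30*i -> [-8.19, -15.49, -22.79, -30.09, -37.39]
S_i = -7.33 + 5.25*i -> [-7.33, -2.08, 3.17, 8.42, 13.67]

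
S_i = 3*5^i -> [3, 15, 75, 375, 1875]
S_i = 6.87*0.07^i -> [6.87, 0.48, 0.03, 0.0, 0.0]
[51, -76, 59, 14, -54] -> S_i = Random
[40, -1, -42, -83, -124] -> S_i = 40 + -41*i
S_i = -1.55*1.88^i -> [-1.55, -2.91, -5.48, -10.3, -19.36]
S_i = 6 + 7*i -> [6, 13, 20, 27, 34]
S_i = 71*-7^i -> [71, -497, 3479, -24353, 170471]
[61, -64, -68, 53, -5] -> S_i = Random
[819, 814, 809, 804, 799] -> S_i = 819 + -5*i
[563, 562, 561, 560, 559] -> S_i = 563 + -1*i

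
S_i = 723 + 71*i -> [723, 794, 865, 936, 1007]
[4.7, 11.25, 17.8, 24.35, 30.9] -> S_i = 4.70 + 6.55*i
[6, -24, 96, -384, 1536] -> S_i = 6*-4^i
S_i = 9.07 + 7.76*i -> [9.07, 16.83, 24.59, 32.35, 40.11]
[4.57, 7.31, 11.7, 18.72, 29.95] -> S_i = 4.57*1.60^i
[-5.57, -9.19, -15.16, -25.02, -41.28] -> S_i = -5.57*1.65^i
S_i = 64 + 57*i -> [64, 121, 178, 235, 292]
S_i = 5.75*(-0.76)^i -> [5.75, -4.37, 3.32, -2.52, 1.92]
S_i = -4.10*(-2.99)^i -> [-4.1, 12.26, -36.65, 109.6, -327.69]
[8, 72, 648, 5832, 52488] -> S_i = 8*9^i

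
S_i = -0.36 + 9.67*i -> [-0.36, 9.31, 18.98, 28.65, 38.32]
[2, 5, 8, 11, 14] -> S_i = 2 + 3*i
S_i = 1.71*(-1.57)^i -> [1.71, -2.68, 4.21, -6.62, 10.39]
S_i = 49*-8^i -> [49, -392, 3136, -25088, 200704]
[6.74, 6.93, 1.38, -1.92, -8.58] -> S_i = Random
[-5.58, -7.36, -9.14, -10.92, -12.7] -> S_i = -5.58 + -1.78*i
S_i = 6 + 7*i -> [6, 13, 20, 27, 34]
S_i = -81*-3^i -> [-81, 243, -729, 2187, -6561]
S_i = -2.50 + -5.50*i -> [-2.5, -8.0, -13.5, -19.0, -24.5]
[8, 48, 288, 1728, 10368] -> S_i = 8*6^i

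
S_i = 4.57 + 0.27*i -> [4.57, 4.84, 5.11, 5.38, 5.65]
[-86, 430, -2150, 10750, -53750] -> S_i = -86*-5^i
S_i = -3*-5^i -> [-3, 15, -75, 375, -1875]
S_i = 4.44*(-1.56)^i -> [4.44, -6.93, 10.81, -16.86, 26.3]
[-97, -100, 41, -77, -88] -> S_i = Random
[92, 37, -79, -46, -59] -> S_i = Random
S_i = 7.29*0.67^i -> [7.29, 4.88, 3.27, 2.19, 1.47]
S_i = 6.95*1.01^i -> [6.95, 7.02, 7.09, 7.16, 7.23]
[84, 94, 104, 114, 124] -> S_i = 84 + 10*i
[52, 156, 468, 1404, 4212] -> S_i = 52*3^i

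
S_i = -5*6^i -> [-5, -30, -180, -1080, -6480]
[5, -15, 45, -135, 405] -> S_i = 5*-3^i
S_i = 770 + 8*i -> [770, 778, 786, 794, 802]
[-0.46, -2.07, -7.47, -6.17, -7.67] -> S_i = Random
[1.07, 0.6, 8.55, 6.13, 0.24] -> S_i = Random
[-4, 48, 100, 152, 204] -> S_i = -4 + 52*i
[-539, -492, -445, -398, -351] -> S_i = -539 + 47*i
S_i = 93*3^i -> [93, 279, 837, 2511, 7533]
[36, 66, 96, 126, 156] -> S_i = 36 + 30*i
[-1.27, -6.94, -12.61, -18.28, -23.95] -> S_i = -1.27 + -5.67*i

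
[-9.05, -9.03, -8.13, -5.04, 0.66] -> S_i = Random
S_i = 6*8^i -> [6, 48, 384, 3072, 24576]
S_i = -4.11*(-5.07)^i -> [-4.11, 20.84, -105.65, 535.63, -2715.65]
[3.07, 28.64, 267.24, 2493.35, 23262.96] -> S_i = 3.07*9.33^i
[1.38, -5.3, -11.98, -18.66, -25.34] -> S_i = 1.38 + -6.68*i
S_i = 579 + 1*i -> [579, 580, 581, 582, 583]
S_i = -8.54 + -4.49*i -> [-8.54, -13.03, -17.52, -22.01, -26.5]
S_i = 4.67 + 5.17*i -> [4.67, 9.84, 15.01, 20.18, 25.35]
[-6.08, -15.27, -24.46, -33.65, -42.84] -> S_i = -6.08 + -9.19*i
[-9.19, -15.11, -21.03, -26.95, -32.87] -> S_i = -9.19 + -5.92*i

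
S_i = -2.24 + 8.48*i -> [-2.24, 6.24, 14.72, 23.2, 31.68]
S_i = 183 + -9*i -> [183, 174, 165, 156, 147]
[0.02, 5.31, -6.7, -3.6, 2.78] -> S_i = Random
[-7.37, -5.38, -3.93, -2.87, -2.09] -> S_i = -7.37*0.73^i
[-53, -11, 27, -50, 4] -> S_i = Random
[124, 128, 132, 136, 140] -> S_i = 124 + 4*i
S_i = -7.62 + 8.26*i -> [-7.62, 0.64, 8.9, 17.16, 25.42]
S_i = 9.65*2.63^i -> [9.65, 25.38, 66.75, 175.55, 461.69]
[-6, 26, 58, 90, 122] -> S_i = -6 + 32*i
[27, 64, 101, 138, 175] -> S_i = 27 + 37*i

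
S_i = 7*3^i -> [7, 21, 63, 189, 567]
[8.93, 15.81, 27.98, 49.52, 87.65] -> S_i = 8.93*1.77^i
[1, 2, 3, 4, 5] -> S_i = 1 + 1*i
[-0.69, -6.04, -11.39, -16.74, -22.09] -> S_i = -0.69 + -5.35*i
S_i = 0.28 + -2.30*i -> [0.28, -2.02, -4.32, -6.62, -8.92]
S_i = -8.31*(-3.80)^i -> [-8.31, 31.58, -120.0, 455.99, -1732.75]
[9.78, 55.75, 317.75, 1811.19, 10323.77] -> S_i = 9.78*5.70^i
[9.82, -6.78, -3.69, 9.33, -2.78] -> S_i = Random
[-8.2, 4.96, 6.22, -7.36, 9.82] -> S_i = Random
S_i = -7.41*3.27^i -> [-7.41, -24.23, -79.23, -259.1, -847.25]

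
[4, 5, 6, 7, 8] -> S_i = 4 + 1*i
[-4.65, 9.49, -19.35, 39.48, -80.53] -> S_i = -4.65*(-2.04)^i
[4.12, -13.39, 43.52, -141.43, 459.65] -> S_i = 4.12*(-3.25)^i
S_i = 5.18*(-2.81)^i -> [5.18, -14.56, 40.9, -114.93, 322.96]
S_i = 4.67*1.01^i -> [4.67, 4.72, 4.76, 4.81, 4.86]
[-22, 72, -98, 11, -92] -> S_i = Random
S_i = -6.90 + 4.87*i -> [-6.9, -2.03, 2.84, 7.71, 12.58]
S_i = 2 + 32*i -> [2, 34, 66, 98, 130]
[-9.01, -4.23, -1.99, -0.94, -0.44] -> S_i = -9.01*0.47^i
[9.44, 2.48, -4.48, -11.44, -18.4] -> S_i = 9.44 + -6.96*i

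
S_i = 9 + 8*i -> [9, 17, 25, 33, 41]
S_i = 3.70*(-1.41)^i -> [3.7, -5.22, 7.36, -10.37, 14.62]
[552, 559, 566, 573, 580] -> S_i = 552 + 7*i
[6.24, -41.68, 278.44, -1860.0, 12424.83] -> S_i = 6.24*(-6.68)^i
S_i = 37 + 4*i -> [37, 41, 45, 49, 53]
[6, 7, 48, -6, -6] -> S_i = Random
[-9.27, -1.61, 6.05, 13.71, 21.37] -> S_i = -9.27 + 7.66*i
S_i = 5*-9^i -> [5, -45, 405, -3645, 32805]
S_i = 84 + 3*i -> [84, 87, 90, 93, 96]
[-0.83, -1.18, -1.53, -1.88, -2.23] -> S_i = -0.83 + -0.35*i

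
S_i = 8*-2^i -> [8, -16, 32, -64, 128]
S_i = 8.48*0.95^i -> [8.48, 8.06, 7.65, 7.27, 6.91]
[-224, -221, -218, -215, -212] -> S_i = -224 + 3*i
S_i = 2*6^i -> [2, 12, 72, 432, 2592]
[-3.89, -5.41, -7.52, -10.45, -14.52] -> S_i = -3.89*1.39^i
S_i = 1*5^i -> [1, 5, 25, 125, 625]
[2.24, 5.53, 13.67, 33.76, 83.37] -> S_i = 2.24*2.47^i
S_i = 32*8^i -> [32, 256, 2048, 16384, 131072]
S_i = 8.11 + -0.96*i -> [8.11, 7.15, 6.19, 5.23, 4.27]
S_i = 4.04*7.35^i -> [4.04, 29.69, 218.25, 1604.14, 11790.46]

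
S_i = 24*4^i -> [24, 96, 384, 1536, 6144]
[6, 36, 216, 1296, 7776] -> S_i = 6*6^i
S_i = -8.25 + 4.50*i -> [-8.25, -3.75, 0.75, 5.25, 9.75]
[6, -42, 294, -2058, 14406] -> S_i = 6*-7^i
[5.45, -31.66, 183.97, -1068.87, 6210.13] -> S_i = 5.45*(-5.81)^i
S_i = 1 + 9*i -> [1, 10, 19, 28, 37]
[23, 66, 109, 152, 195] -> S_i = 23 + 43*i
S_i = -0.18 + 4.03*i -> [-0.18, 3.85, 7.88, 11.91, 15.94]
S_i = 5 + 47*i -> [5, 52, 99, 146, 193]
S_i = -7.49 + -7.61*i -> [-7.49, -15.1, -22.71, -30.32, -37.93]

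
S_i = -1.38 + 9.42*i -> [-1.38, 8.04, 17.46, 26.88, 36.3]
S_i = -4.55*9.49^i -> [-4.55, -43.18, -409.77, -3888.75, -36904.24]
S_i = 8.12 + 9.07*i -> [8.12, 17.19, 26.26, 35.33, 44.4]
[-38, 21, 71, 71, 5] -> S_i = Random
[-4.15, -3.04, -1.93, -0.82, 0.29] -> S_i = -4.15 + 1.11*i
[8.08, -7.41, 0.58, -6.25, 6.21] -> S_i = Random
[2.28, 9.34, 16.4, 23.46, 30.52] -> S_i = 2.28 + 7.06*i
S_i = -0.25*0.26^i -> [-0.25, -0.06, -0.02, -0.0, -0.0]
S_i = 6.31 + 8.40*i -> [6.31, 14.71, 23.11, 31.51, 39.91]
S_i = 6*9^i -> [6, 54, 486, 4374, 39366]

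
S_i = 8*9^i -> [8, 72, 648, 5832, 52488]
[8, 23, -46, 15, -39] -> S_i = Random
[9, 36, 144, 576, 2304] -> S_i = 9*4^i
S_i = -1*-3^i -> [-1, 3, -9, 27, -81]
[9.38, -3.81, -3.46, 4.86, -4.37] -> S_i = Random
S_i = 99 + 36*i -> [99, 135, 171, 207, 243]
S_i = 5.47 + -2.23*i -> [5.47, 3.24, 1.01, -1.22, -3.45]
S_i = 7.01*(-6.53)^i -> [7.01, -45.78, 298.91, -1951.9, 12745.91]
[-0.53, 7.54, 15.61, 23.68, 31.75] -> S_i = -0.53 + 8.07*i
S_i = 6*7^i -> [6, 42, 294, 2058, 14406]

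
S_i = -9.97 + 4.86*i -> [-9.97, -5.11, -0.25, 4.61, 9.47]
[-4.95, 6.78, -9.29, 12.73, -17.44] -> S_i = -4.95*(-1.37)^i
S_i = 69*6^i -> [69, 414, 2484, 14904, 89424]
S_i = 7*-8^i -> [7, -56, 448, -3584, 28672]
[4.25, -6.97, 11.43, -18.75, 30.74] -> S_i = 4.25*(-1.64)^i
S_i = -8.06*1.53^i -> [-8.06, -12.33, -18.87, -28.87, -44.17]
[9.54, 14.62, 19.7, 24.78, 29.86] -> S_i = 9.54 + 5.08*i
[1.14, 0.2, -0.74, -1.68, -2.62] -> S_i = 1.14 + -0.94*i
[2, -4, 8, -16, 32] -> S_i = 2*-2^i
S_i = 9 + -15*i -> [9, -6, -21, -36, -51]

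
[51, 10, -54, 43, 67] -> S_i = Random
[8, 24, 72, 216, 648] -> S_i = 8*3^i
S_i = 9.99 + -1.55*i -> [9.99, 8.44, 6.89, 5.34, 3.79]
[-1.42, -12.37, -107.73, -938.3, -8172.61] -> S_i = -1.42*8.71^i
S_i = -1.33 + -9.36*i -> [-1.33, -10.69, -20.05, -29.41, -38.77]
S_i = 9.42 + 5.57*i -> [9.42, 14.99, 20.56, 26.13, 31.7]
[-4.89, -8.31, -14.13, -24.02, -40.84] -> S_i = -4.89*1.70^i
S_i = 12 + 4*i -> [12, 16, 20, 24, 28]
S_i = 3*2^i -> [3, 6, 12, 24, 48]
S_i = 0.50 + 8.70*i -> [0.5, 9.2, 17.9, 26.6, 35.3]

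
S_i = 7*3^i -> [7, 21, 63, 189, 567]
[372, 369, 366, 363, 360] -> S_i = 372 + -3*i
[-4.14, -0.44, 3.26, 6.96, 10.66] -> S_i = -4.14 + 3.70*i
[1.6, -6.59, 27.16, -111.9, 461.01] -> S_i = 1.60*(-4.12)^i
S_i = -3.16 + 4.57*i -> [-3.16, 1.41, 5.98, 10.55, 15.12]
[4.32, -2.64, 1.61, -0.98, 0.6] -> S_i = 4.32*(-0.61)^i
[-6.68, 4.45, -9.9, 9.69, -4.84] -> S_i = Random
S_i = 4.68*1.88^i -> [4.68, 8.8, 16.54, 31.1, 58.46]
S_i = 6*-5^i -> [6, -30, 150, -750, 3750]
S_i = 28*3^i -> [28, 84, 252, 756, 2268]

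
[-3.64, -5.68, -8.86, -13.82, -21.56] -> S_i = -3.64*1.56^i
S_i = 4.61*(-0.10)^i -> [4.61, -0.46, 0.05, -0.0, 0.0]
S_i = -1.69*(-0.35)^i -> [-1.69, 0.59, -0.21, 0.07, -0.03]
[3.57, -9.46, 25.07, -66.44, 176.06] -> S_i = 3.57*(-2.65)^i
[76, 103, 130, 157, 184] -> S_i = 76 + 27*i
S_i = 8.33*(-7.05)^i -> [8.33, -58.73, 414.02, -2918.85, 20577.92]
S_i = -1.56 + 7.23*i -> [-1.56, 5.67, 12.9, 20.13, 27.36]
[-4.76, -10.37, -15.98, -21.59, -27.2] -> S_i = -4.76 + -5.61*i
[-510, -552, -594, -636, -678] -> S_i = -510 + -42*i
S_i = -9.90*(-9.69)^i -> [-9.9, 95.93, -929.57, 9007.55, -87283.13]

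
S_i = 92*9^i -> [92, 828, 7452, 67068, 603612]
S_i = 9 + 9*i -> [9, 18, 27, 36, 45]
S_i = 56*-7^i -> [56, -392, 2744, -19208, 134456]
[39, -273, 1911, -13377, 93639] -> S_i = 39*-7^i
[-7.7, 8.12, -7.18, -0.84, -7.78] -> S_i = Random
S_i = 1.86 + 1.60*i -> [1.86, 3.46, 5.06, 6.66, 8.26]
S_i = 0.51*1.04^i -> [0.51, 0.53, 0.55, 0.57, 0.6]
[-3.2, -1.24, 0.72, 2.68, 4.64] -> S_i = -3.20 + 1.96*i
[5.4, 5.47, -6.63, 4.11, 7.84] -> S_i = Random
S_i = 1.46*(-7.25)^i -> [1.46, -10.58, 76.74, -556.37, 4033.71]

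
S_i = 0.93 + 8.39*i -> [0.93, 9.32, 17.71, 26.1, 34.49]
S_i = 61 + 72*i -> [61, 133, 205, 277, 349]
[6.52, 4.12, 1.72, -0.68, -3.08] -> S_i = 6.52 + -2.40*i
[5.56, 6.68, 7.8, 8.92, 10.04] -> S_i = 5.56 + 1.12*i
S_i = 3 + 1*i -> [3, 4, 5, 6, 7]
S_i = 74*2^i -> [74, 148, 296, 592, 1184]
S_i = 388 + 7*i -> [388, 395, 402, 409, 416]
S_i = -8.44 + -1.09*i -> [-8.44, -9.53, -10.62, -11.71, -12.8]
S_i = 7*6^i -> [7, 42, 252, 1512, 9072]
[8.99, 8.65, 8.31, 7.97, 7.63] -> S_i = 8.99 + -0.34*i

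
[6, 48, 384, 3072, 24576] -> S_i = 6*8^i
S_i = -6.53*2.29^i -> [-6.53, -14.95, -34.24, -78.42, -179.58]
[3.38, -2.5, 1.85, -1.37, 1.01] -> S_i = 3.38*(-0.74)^i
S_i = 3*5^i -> [3, 15, 75, 375, 1875]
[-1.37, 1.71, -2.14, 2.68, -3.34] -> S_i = -1.37*(-1.25)^i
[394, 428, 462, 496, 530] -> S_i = 394 + 34*i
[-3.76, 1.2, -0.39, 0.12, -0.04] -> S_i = -3.76*(-0.32)^i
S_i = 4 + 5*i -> [4, 9, 14, 19, 24]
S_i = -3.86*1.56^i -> [-3.86, -6.02, -9.39, -14.65, -22.86]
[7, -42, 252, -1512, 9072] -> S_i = 7*-6^i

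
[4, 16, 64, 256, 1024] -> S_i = 4*4^i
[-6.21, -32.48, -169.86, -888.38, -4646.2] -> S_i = -6.21*5.23^i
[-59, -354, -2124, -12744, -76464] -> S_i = -59*6^i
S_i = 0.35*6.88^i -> [0.35, 2.41, 16.57, 113.98, 784.19]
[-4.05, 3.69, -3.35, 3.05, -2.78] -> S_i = -4.05*(-0.91)^i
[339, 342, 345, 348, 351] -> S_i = 339 + 3*i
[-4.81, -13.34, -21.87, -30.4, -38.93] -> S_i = -4.81 + -8.53*i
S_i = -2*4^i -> [-2, -8, -32, -128, -512]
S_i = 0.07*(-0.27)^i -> [0.07, -0.02, 0.01, -0.0, 0.0]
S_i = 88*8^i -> [88, 704, 5632, 45056, 360448]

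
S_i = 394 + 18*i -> [394, 412, 430, 448, 466]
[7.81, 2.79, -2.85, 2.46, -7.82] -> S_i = Random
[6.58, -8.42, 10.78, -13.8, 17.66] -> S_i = 6.58*(-1.28)^i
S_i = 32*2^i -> [32, 64, 128, 256, 512]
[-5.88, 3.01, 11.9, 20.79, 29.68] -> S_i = -5.88 + 8.89*i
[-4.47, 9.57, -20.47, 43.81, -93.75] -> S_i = -4.47*(-2.14)^i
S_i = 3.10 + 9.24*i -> [3.1, 12.34, 21.58, 30.82, 40.06]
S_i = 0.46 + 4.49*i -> [0.46, 4.95, 9.44, 13.93, 18.42]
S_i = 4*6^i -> [4, 24, 144, 864, 5184]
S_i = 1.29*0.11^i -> [1.29, 0.14, 0.02, 0.0, 0.0]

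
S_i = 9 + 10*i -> [9, 19, 29, 39, 49]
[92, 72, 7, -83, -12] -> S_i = Random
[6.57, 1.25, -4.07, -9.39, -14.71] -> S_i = 6.57 + -5.32*i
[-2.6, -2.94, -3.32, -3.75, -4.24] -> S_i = -2.60*1.13^i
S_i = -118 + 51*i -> [-118, -67, -16, 35, 86]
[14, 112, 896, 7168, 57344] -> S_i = 14*8^i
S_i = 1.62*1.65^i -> [1.62, 2.67, 4.41, 7.28, 12.01]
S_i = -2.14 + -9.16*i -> [-2.14, -11.3, -20.46, -29.62, -38.78]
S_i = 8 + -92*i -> [8, -84, -176, -268, -360]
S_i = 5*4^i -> [5, 20, 80, 320, 1280]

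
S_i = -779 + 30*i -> [-779, -749, -719, -689, -659]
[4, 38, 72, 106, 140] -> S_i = 4 + 34*i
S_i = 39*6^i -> [39, 234, 1404, 8424, 50544]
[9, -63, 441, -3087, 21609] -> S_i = 9*-7^i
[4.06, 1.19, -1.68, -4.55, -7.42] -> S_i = 4.06 + -2.87*i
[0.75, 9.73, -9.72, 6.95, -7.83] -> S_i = Random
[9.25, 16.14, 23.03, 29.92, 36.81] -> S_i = 9.25 + 6.89*i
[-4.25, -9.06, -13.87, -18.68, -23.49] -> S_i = -4.25 + -4.81*i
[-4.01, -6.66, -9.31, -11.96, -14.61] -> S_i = -4.01 + -2.65*i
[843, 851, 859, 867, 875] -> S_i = 843 + 8*i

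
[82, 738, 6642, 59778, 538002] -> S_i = 82*9^i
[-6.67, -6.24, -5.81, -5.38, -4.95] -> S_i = -6.67 + 0.43*i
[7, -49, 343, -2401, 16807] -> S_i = 7*-7^i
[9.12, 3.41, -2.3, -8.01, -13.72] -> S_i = 9.12 + -5.71*i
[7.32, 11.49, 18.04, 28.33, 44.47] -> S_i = 7.32*1.57^i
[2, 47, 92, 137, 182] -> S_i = 2 + 45*i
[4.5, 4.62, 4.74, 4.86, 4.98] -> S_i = 4.50 + 0.12*i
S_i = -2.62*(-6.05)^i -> [-2.62, 15.85, -95.9, 580.19, -3510.13]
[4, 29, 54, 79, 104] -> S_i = 4 + 25*i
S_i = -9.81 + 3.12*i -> [-9.81, -6.69, -3.57, -0.45, 2.67]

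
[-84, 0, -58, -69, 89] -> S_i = Random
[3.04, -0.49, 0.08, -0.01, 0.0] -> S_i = 3.04*(-0.16)^i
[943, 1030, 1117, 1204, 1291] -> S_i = 943 + 87*i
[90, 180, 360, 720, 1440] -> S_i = 90*2^i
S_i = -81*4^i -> [-81, -324, -1296, -5184, -20736]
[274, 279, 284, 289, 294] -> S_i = 274 + 5*i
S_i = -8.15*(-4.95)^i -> [-8.15, 40.34, -199.7, 988.49, -4893.04]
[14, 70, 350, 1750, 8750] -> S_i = 14*5^i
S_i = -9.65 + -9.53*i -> [-9.65, -19.18, -28.71, -38.24, -47.77]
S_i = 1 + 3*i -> [1, 4, 7, 10, 13]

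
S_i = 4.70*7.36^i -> [4.7, 34.59, 254.6, 1873.83, 13791.42]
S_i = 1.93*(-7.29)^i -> [1.93, -14.07, 102.57, -747.72, 5450.89]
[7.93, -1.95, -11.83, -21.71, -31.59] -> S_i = 7.93 + -9.88*i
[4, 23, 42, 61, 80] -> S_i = 4 + 19*i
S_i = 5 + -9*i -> [5, -4, -13, -22, -31]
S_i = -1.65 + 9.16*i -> [-1.65, 7.51, 16.67, 25.83, 34.99]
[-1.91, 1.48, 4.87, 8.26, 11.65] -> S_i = -1.91 + 3.39*i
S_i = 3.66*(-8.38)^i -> [3.66, -30.67, 257.02, -2153.84, 18049.17]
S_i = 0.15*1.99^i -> [0.15, 0.3, 0.59, 1.18, 2.35]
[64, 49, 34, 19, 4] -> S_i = 64 + -15*i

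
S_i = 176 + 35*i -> [176, 211, 246, 281, 316]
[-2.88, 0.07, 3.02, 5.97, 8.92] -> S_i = -2.88 + 2.95*i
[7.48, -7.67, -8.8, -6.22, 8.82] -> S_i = Random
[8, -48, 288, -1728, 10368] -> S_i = 8*-6^i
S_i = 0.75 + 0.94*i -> [0.75, 1.69, 2.63, 3.57, 4.51]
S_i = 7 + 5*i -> [7, 12, 17, 22, 27]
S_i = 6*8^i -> [6, 48, 384, 3072, 24576]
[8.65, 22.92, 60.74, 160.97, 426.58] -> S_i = 8.65*2.65^i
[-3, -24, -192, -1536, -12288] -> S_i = -3*8^i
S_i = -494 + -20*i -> [-494, -514, -534, -554, -574]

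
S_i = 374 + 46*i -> [374, 420, 466, 512, 558]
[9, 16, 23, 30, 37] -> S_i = 9 + 7*i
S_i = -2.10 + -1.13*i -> [-2.1, -3.23, -4.36, -5.49, -6.62]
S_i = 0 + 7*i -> [0, 7, 14, 21, 28]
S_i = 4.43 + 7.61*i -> [4.43, 12.04, 19.65, 27.26, 34.87]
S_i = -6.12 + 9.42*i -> [-6.12, 3.3, 12.72, 22.14, 31.56]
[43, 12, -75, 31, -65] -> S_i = Random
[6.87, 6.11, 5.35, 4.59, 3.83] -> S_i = 6.87 + -0.76*i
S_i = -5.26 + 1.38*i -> [-5.26, -3.88, -2.5, -1.12, 0.26]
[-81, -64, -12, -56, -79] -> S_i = Random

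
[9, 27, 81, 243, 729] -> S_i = 9*3^i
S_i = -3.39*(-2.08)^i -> [-3.39, 7.05, -14.67, 30.51, -63.45]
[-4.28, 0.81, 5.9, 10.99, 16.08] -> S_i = -4.28 + 5.09*i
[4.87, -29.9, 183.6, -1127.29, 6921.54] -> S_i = 4.87*(-6.14)^i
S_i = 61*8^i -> [61, 488, 3904, 31232, 249856]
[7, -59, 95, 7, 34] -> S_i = Random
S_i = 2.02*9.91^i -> [2.02, 20.02, 198.38, 1965.95, 19482.56]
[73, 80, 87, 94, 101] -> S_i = 73 + 7*i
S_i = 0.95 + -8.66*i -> [0.95, -7.71, -16.37, -25.03, -33.69]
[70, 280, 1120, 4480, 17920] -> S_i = 70*4^i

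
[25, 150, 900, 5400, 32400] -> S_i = 25*6^i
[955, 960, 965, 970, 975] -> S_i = 955 + 5*i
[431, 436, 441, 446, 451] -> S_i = 431 + 5*i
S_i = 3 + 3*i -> [3, 6, 9, 12, 15]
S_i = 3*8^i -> [3, 24, 192, 1536, 12288]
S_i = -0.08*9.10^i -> [-0.08, -0.73, -6.62, -60.29, -548.6]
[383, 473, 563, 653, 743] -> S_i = 383 + 90*i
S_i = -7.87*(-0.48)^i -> [-7.87, 3.78, -1.81, 0.87, -0.42]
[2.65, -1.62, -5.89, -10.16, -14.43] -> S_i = 2.65 + -4.27*i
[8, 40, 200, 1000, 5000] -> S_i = 8*5^i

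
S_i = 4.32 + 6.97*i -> [4.32, 11.29, 18.26, 25.23, 32.2]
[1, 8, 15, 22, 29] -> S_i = 1 + 7*i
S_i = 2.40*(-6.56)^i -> [2.4, -15.74, 103.28, -677.52, 4444.54]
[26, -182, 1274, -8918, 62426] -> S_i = 26*-7^i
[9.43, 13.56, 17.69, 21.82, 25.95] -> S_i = 9.43 + 4.13*i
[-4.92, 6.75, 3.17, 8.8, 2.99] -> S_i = Random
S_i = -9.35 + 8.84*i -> [-9.35, -0.51, 8.33, 17.17, 26.01]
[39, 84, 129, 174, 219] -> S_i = 39 + 45*i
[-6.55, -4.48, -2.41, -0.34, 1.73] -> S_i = -6.55 + 2.07*i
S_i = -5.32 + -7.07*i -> [-5.32, -12.39, -19.46, -26.53, -33.6]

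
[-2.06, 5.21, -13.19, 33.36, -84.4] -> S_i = -2.06*(-2.53)^i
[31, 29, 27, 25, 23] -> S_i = 31 + -2*i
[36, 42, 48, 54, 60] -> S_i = 36 + 6*i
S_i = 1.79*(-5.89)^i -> [1.79, -10.54, 62.1, -365.76, 2154.34]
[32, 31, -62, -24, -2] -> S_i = Random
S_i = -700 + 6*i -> [-700, -694, -688, -682, -676]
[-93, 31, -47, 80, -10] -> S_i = Random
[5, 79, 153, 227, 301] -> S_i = 5 + 74*i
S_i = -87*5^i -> [-87, -435, -2175, -10875, -54375]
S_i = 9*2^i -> [9, 18, 36, 72, 144]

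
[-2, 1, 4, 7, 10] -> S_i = -2 + 3*i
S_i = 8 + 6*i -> [8, 14, 20, 26, 32]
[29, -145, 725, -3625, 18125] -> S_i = 29*-5^i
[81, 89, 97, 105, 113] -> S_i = 81 + 8*i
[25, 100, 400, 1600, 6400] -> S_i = 25*4^i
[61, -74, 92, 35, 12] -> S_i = Random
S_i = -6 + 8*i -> [-6, 2, 10, 18, 26]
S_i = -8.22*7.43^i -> [-8.22, -61.07, -453.78, -3371.62, -25051.12]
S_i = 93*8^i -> [93, 744, 5952, 47616, 380928]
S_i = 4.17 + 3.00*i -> [4.17, 7.17, 10.17, 13.17, 16.17]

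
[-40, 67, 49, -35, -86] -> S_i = Random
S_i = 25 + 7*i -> [25, 32, 39, 46, 53]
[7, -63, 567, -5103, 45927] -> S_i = 7*-9^i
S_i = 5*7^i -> [5, 35, 245, 1715, 12005]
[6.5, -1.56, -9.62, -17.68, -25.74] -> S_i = 6.50 + -8.06*i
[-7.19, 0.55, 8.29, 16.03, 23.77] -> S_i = -7.19 + 7.74*i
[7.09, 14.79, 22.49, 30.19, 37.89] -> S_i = 7.09 + 7.70*i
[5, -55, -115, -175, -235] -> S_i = 5 + -60*i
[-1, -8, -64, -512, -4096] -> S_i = -1*8^i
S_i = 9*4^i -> [9, 36, 144, 576, 2304]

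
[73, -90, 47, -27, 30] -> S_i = Random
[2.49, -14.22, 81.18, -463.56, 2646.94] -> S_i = 2.49*(-5.71)^i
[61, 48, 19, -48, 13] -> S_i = Random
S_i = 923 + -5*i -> [923, 918, 913, 908, 903]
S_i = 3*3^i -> [3, 9, 27, 81, 243]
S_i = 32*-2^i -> [32, -64, 128, -256, 512]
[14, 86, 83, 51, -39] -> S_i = Random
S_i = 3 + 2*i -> [3, 5, 7, 9, 11]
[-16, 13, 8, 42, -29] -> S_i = Random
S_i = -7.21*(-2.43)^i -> [-7.21, 17.52, -42.57, 103.46, -251.4]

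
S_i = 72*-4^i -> [72, -288, 1152, -4608, 18432]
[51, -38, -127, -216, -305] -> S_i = 51 + -89*i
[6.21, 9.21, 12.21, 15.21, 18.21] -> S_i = 6.21 + 3.00*i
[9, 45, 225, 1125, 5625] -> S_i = 9*5^i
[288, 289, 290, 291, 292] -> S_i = 288 + 1*i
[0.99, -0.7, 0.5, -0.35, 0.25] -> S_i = 0.99*(-0.71)^i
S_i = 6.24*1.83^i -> [6.24, 11.42, 20.9, 38.24, 69.98]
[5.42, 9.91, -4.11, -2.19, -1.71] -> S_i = Random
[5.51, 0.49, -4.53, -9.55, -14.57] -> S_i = 5.51 + -5.02*i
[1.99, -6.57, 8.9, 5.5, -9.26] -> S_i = Random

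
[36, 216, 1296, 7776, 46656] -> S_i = 36*6^i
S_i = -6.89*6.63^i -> [-6.89, -45.68, -302.86, -2007.98, -13312.92]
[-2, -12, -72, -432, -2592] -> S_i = -2*6^i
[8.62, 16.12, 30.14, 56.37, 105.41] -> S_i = 8.62*1.87^i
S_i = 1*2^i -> [1, 2, 4, 8, 16]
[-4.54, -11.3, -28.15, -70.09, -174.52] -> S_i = -4.54*2.49^i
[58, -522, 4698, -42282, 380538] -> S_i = 58*-9^i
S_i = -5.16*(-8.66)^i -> [-5.16, 44.69, -386.98, 3351.22, -29021.59]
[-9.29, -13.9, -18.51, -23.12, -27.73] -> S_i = -9.29 + -4.61*i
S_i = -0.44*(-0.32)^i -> [-0.44, 0.14, -0.05, 0.01, -0.0]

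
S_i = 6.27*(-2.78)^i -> [6.27, -17.43, 48.46, -134.71, 374.5]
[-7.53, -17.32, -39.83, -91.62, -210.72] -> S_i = -7.53*2.30^i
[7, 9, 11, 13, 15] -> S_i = 7 + 2*i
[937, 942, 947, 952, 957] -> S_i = 937 + 5*i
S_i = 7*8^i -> [7, 56, 448, 3584, 28672]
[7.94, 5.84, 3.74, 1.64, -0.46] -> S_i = 7.94 + -2.10*i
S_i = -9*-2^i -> [-9, 18, -36, 72, -144]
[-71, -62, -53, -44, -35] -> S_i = -71 + 9*i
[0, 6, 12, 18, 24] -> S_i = 0 + 6*i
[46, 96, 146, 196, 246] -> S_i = 46 + 50*i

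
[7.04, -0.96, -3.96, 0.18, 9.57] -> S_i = Random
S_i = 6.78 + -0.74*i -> [6.78, 6.04, 5.3, 4.56, 3.82]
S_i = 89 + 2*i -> [89, 91, 93, 95, 97]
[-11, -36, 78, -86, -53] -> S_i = Random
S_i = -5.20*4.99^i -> [-5.2, -25.95, -129.48, -646.11, -3224.08]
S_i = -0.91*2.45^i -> [-0.91, -2.23, -5.46, -13.38, -32.79]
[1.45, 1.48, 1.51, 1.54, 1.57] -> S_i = 1.45*1.02^i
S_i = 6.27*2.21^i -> [6.27, 13.86, 30.62, 67.68, 149.57]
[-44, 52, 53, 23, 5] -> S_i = Random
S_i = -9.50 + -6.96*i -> [-9.5, -16.46, -23.42, -30.38, -37.34]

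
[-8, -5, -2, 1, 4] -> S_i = -8 + 3*i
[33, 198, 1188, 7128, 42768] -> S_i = 33*6^i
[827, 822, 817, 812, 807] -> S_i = 827 + -5*i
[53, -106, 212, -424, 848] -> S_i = 53*-2^i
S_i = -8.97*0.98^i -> [-8.97, -8.79, -8.61, -8.44, -8.27]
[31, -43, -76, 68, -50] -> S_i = Random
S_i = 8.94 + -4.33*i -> [8.94, 4.61, 0.28, -4.05, -8.38]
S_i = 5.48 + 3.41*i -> [5.48, 8.89, 12.3, 15.71, 19.12]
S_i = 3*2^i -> [3, 6, 12, 24, 48]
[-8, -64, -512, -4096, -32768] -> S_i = -8*8^i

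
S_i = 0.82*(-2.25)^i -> [0.82, -1.84, 4.15, -9.34, 21.02]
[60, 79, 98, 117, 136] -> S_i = 60 + 19*i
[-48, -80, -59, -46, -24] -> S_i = Random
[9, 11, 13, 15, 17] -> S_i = 9 + 2*i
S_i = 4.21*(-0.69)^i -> [4.21, -2.9, 2.0, -1.38, 0.95]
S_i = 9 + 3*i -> [9, 12, 15, 18, 21]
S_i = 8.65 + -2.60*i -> [8.65, 6.05, 3.45, 0.85, -1.75]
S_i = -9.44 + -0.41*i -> [-9.44, -9.85, -10.26, -10.67, -11.08]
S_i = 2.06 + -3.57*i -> [2.06, -1.51, -5.08, -8.65, -12.22]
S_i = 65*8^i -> [65, 520, 4160, 33280, 266240]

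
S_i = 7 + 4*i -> [7, 11, 15, 19, 23]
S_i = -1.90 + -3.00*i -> [-1.9, -4.9, -7.9, -10.9, -13.9]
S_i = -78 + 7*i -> [-78, -71, -64, -57, -50]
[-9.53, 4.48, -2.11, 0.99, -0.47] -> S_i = -9.53*(-0.47)^i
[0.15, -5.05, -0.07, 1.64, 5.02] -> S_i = Random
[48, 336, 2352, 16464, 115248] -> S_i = 48*7^i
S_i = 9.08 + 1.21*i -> [9.08, 10.29, 11.5, 12.71, 13.92]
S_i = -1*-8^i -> [-1, 8, -64, 512, -4096]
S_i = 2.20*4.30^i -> [2.2, 9.46, 40.68, 174.92, 752.14]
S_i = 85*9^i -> [85, 765, 6885, 61965, 557685]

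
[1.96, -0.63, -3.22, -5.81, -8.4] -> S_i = 1.96 + -2.59*i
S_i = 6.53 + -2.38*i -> [6.53, 4.15, 1.77, -0.61, -2.99]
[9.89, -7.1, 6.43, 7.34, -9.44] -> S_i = Random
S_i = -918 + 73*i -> [-918, -845, -772, -699, -626]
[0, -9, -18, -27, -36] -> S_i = 0 + -9*i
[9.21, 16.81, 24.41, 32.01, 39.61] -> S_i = 9.21 + 7.60*i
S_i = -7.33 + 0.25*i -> [-7.33, -7.08, -6.83, -6.58, -6.33]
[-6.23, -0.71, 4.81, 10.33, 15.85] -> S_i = -6.23 + 5.52*i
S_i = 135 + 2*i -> [135, 137, 139, 141, 143]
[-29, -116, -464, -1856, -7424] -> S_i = -29*4^i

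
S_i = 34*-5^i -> [34, -170, 850, -4250, 21250]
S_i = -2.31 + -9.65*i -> [-2.31, -11.96, -21.61, -31.26, -40.91]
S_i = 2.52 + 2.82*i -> [2.52, 5.34, 8.16, 10.98, 13.8]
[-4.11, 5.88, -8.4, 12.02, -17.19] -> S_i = -4.11*(-1.43)^i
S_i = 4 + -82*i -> [4, -78, -160, -242, -324]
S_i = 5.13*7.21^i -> [5.13, 36.99, 266.68, 1922.75, 13863.04]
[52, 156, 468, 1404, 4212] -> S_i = 52*3^i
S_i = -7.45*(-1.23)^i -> [-7.45, 9.16, -11.27, 13.86, -17.05]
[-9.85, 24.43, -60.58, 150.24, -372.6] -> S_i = -9.85*(-2.48)^i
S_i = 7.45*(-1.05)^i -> [7.45, -7.82, 8.21, -8.62, 9.06]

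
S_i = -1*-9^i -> [-1, 9, -81, 729, -6561]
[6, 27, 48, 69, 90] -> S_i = 6 + 21*i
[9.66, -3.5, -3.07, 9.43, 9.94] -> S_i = Random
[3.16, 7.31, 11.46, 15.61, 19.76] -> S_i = 3.16 + 4.15*i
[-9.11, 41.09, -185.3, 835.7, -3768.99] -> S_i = -9.11*(-4.51)^i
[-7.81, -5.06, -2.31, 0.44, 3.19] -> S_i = -7.81 + 2.75*i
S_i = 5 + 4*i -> [5, 9, 13, 17, 21]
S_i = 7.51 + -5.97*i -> [7.51, 1.54, -4.43, -10.4, -16.37]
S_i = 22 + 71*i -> [22, 93, 164, 235, 306]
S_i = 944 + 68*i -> [944, 1012, 1080, 1148, 1216]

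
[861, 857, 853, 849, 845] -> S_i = 861 + -4*i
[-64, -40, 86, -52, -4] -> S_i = Random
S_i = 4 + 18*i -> [4, 22, 40, 58, 76]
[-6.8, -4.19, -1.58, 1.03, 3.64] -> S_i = -6.80 + 2.61*i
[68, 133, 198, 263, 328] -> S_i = 68 + 65*i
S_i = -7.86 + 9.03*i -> [-7.86, 1.17, 10.2, 19.23, 28.26]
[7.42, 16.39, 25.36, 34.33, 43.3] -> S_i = 7.42 + 8.97*i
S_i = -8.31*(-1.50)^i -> [-8.31, 12.46, -18.7, 28.05, -42.07]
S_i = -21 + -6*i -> [-21, -27, -33, -39, -45]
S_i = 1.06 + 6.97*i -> [1.06, 8.03, 15.0, 21.97, 28.94]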